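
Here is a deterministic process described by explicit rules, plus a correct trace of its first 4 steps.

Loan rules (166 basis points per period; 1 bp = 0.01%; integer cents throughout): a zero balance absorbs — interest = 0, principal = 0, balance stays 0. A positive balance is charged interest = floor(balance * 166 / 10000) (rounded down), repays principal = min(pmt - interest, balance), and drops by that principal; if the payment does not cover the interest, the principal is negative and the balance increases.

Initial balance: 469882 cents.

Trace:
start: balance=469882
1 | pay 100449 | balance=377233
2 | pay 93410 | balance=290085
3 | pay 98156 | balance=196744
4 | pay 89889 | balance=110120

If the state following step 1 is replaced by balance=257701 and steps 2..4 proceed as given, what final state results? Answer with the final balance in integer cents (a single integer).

0

state after step 1 := balance=257701
2 | pay 93410 | balance=168568
3 | pay 98156 | balance=73210
4 | pay 89889 | balance=0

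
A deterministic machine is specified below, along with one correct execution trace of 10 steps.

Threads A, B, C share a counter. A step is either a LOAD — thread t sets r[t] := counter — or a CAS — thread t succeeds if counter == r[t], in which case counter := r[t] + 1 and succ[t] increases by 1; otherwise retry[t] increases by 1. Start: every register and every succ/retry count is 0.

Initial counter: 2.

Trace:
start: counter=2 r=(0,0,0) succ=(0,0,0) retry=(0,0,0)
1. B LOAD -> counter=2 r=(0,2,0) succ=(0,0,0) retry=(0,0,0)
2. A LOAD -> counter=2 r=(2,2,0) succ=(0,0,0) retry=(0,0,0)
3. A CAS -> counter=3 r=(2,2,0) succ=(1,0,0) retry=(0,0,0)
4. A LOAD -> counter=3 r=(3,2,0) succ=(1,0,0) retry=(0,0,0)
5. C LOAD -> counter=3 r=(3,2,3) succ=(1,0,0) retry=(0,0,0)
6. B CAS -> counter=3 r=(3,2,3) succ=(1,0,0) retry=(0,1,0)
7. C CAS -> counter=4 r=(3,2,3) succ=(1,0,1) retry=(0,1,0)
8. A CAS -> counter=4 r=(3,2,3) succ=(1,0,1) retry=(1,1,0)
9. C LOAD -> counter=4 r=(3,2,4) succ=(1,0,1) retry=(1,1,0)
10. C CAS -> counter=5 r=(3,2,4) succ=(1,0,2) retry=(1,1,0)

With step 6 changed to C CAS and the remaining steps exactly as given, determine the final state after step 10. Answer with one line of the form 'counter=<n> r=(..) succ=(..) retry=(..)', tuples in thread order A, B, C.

(re-executing from step 6 with the substitution; state before step 6: counter=3 r=(3,2,3) succ=(1,0,0) retry=(0,0,0))
6. C CAS -> counter=4 r=(3,2,3) succ=(1,0,1) retry=(0,0,0)
7. C CAS -> counter=4 r=(3,2,3) succ=(1,0,1) retry=(0,0,1)
8. A CAS -> counter=4 r=(3,2,3) succ=(1,0,1) retry=(1,0,1)
9. C LOAD -> counter=4 r=(3,2,4) succ=(1,0,1) retry=(1,0,1)
10. C CAS -> counter=5 r=(3,2,4) succ=(1,0,2) retry=(1,0,1)

counter=5 r=(3,2,4) succ=(1,0,2) retry=(1,0,1)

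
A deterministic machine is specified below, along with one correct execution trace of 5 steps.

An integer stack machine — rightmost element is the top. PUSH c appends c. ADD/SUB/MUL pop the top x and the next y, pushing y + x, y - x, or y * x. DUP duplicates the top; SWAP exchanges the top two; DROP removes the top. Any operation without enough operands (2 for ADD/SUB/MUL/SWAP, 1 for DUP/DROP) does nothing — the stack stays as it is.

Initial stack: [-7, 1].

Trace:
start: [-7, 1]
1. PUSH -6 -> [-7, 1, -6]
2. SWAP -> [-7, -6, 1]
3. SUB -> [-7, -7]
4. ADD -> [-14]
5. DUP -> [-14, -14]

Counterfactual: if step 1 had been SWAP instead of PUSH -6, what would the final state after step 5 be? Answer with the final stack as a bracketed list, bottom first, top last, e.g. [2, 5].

[-8, -8]

(re-executing from step 1 with the substitution; state before step 1: [-7, 1])
1. SWAP -> [1, -7]
2. SWAP -> [-7, 1]
3. SUB -> [-8]
4. ADD -> [-8]
5. DUP -> [-8, -8]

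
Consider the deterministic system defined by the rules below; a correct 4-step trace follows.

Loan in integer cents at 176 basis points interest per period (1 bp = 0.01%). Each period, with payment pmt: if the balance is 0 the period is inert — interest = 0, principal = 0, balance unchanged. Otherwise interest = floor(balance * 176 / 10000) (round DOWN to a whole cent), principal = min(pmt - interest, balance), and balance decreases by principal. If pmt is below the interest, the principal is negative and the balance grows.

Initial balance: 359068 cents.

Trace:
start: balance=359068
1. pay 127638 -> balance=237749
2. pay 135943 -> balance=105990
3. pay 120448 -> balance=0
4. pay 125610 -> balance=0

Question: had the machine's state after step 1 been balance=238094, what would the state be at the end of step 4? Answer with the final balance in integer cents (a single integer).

state after step 1 := balance=238094
2. pay 135943 -> balance=106341
3. pay 120448 -> balance=0
4. pay 125610 -> balance=0

0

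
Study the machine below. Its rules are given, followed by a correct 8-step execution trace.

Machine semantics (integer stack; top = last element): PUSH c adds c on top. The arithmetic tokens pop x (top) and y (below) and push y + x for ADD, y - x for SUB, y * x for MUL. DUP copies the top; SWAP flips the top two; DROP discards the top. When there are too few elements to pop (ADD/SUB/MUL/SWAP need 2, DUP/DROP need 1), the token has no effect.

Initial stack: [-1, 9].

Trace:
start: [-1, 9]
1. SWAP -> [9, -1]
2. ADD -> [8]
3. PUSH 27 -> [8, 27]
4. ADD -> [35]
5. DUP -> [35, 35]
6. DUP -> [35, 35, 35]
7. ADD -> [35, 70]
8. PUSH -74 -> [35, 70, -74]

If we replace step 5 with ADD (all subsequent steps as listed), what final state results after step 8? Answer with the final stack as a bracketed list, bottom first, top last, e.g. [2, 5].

[70, -74]

(re-executing from step 5 with the substitution; state before step 5: [35])
5. ADD -> [35]
6. DUP -> [35, 35]
7. ADD -> [70]
8. PUSH -74 -> [70, -74]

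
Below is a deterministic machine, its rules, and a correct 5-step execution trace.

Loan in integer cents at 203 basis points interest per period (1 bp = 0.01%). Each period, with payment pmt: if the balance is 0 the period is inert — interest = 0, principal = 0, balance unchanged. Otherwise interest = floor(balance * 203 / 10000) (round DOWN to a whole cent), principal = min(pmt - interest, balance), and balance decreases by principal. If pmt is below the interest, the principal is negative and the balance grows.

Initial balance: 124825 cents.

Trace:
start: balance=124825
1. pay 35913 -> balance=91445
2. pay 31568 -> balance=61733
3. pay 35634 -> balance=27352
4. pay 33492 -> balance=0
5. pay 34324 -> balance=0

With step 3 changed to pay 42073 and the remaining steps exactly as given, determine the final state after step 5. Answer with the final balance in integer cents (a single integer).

(re-executing from step 3 with the substitution; state before step 3: balance=61733)
3. pay 42073 -> balance=20913
4. pay 33492 -> balance=0
5. pay 34324 -> balance=0

0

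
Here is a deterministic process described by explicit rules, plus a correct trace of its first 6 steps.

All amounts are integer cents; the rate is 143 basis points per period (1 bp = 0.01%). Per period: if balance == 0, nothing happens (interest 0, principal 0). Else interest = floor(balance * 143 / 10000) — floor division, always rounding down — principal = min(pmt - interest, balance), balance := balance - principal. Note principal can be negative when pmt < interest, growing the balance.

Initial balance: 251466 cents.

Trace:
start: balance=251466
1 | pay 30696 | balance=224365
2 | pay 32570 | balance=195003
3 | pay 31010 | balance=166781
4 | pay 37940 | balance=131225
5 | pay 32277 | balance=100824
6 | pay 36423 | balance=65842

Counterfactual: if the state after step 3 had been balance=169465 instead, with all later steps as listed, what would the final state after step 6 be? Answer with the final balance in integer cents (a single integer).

state after step 3 := balance=169465
4 | pay 37940 | balance=133948
5 | pay 32277 | balance=103586
6 | pay 36423 | balance=68644

68644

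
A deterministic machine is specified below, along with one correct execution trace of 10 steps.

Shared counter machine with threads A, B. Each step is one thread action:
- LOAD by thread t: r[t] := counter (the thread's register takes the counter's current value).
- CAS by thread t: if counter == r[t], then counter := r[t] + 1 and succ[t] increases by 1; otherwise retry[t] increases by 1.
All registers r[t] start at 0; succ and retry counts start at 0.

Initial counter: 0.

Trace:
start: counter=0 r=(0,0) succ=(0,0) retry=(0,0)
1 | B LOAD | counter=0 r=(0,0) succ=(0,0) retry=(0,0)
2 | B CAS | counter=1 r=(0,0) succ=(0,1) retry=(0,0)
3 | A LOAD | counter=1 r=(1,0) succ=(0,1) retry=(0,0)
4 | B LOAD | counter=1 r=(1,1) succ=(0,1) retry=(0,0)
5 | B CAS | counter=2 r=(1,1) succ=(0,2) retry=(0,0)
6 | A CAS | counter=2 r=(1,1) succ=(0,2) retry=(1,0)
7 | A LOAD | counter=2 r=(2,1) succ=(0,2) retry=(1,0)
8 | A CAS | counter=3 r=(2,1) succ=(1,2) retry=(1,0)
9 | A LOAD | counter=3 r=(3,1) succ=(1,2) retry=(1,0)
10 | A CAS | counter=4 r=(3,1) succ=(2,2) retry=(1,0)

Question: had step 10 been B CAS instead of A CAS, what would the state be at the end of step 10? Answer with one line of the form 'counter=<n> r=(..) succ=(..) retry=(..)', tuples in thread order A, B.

counter=3 r=(3,1) succ=(1,2) retry=(1,1)

(re-executing from step 10 with the substitution; state before step 10: counter=3 r=(3,1) succ=(1,2) retry=(1,0))
10 | B CAS | counter=3 r=(3,1) succ=(1,2) retry=(1,1)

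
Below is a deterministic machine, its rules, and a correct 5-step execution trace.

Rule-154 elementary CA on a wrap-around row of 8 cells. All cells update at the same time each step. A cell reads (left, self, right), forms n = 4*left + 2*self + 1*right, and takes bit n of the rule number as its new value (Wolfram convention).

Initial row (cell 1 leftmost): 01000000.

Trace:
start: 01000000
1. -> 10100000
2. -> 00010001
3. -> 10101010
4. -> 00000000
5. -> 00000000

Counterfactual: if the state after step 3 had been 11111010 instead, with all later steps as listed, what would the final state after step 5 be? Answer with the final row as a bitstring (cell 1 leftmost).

state after step 3 := 11111010
4. -> 11110000
5. -> 11101001

11101001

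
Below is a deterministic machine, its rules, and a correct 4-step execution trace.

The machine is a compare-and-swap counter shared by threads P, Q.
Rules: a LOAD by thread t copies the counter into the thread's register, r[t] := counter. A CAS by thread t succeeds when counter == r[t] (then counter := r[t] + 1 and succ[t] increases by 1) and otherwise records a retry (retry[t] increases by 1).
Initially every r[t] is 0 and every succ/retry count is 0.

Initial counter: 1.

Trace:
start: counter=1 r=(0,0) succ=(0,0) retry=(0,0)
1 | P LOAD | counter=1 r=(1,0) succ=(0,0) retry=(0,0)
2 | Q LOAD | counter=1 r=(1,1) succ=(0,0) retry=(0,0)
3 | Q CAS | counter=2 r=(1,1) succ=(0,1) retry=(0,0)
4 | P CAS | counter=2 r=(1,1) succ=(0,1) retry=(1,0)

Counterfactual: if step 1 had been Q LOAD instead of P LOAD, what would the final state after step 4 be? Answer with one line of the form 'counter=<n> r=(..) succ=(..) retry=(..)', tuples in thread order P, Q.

counter=2 r=(0,1) succ=(0,1) retry=(1,0)

(re-executing from step 1 with the substitution; state before step 1: counter=1 r=(0,0) succ=(0,0) retry=(0,0))
1 | Q LOAD | counter=1 r=(0,1) succ=(0,0) retry=(0,0)
2 | Q LOAD | counter=1 r=(0,1) succ=(0,0) retry=(0,0)
3 | Q CAS | counter=2 r=(0,1) succ=(0,1) retry=(0,0)
4 | P CAS | counter=2 r=(0,1) succ=(0,1) retry=(1,0)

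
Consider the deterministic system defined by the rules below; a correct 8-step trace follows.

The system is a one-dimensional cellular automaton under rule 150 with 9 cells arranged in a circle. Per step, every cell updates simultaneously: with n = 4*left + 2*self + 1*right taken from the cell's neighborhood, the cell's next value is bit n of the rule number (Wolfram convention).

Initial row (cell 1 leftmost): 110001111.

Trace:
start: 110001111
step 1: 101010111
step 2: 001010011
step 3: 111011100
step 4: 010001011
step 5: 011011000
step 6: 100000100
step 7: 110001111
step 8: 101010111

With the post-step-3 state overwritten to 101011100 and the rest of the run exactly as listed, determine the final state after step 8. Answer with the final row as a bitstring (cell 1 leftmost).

state after step 3 := 101011100
step 4: 101001011
step 5: 001111001
step 6: 110110111
step 7: 100000011
step 8: 010000101

010000101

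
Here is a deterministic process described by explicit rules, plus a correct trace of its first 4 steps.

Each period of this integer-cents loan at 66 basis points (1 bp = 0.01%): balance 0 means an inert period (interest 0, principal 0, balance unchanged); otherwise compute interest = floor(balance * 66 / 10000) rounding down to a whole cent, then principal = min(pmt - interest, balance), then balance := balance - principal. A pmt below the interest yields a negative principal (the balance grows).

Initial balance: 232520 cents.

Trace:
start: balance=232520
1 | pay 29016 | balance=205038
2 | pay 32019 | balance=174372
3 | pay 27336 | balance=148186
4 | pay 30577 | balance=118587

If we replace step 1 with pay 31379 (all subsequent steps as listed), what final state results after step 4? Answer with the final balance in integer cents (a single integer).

(re-executing from step 1 with the substitution; state before step 1: balance=232520)
1 | pay 31379 | balance=202675
2 | pay 32019 | balance=171993
3 | pay 27336 | balance=145792
4 | pay 30577 | balance=116177

116177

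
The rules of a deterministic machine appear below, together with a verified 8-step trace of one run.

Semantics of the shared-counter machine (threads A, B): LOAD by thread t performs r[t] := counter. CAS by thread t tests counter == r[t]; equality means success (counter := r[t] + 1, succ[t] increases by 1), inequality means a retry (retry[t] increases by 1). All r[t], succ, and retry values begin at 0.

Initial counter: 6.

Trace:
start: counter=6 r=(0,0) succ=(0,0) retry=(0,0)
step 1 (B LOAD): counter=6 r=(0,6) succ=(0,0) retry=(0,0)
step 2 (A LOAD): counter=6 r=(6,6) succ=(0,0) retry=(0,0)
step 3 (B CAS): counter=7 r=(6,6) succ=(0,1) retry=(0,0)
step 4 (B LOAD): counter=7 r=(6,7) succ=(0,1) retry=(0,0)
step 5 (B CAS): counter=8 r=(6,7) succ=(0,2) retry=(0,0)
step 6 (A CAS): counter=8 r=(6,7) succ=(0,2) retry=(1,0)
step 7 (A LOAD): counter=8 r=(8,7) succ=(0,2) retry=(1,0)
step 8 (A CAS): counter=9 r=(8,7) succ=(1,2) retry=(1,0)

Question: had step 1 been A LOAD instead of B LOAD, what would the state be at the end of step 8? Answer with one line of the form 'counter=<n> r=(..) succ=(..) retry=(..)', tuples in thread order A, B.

counter=8 r=(7,6) succ=(1,1) retry=(1,1)

(re-executing from step 1 with the substitution; state before step 1: counter=6 r=(0,0) succ=(0,0) retry=(0,0))
step 1 (A LOAD): counter=6 r=(6,0) succ=(0,0) retry=(0,0)
step 2 (A LOAD): counter=6 r=(6,0) succ=(0,0) retry=(0,0)
step 3 (B CAS): counter=6 r=(6,0) succ=(0,0) retry=(0,1)
step 4 (B LOAD): counter=6 r=(6,6) succ=(0,0) retry=(0,1)
step 5 (B CAS): counter=7 r=(6,6) succ=(0,1) retry=(0,1)
step 6 (A CAS): counter=7 r=(6,6) succ=(0,1) retry=(1,1)
step 7 (A LOAD): counter=7 r=(7,6) succ=(0,1) retry=(1,1)
step 8 (A CAS): counter=8 r=(7,6) succ=(1,1) retry=(1,1)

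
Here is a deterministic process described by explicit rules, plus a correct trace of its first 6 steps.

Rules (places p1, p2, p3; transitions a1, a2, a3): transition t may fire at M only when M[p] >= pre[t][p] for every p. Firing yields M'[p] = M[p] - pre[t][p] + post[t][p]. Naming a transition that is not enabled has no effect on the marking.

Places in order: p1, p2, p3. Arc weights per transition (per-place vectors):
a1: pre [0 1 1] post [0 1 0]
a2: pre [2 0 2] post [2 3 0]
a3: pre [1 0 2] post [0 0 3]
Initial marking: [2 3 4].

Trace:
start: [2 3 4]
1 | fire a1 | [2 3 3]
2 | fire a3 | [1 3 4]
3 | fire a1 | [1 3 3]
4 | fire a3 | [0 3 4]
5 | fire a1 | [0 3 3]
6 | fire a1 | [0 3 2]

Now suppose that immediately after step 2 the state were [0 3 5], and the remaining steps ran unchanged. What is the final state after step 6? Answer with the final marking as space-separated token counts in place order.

state after step 2 := [0 3 5]
3 | fire a1 | [0 3 4]
4 | fire a3 | [0 3 4]
5 | fire a1 | [0 3 3]
6 | fire a1 | [0 3 2]

0 3 2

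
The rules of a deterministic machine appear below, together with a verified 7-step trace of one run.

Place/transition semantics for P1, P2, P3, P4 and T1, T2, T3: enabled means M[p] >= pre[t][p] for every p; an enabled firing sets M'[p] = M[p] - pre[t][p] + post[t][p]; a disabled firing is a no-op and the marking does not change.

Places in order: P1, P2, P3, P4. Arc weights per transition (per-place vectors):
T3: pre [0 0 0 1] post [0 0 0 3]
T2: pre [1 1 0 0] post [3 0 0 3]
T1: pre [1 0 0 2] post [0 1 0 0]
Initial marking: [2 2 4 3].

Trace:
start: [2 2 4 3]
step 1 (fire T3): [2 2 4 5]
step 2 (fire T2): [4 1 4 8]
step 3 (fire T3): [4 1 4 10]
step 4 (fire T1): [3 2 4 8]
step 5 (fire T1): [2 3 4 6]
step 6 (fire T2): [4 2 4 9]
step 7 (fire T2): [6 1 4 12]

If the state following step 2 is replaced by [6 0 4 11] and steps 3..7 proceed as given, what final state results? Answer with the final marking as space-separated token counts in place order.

state after step 2 := [6 0 4 11]
step 3 (fire T3): [6 0 4 13]
step 4 (fire T1): [5 1 4 11]
step 5 (fire T1): [4 2 4 9]
step 6 (fire T2): [6 1 4 12]
step 7 (fire T2): [8 0 4 15]

8 0 4 15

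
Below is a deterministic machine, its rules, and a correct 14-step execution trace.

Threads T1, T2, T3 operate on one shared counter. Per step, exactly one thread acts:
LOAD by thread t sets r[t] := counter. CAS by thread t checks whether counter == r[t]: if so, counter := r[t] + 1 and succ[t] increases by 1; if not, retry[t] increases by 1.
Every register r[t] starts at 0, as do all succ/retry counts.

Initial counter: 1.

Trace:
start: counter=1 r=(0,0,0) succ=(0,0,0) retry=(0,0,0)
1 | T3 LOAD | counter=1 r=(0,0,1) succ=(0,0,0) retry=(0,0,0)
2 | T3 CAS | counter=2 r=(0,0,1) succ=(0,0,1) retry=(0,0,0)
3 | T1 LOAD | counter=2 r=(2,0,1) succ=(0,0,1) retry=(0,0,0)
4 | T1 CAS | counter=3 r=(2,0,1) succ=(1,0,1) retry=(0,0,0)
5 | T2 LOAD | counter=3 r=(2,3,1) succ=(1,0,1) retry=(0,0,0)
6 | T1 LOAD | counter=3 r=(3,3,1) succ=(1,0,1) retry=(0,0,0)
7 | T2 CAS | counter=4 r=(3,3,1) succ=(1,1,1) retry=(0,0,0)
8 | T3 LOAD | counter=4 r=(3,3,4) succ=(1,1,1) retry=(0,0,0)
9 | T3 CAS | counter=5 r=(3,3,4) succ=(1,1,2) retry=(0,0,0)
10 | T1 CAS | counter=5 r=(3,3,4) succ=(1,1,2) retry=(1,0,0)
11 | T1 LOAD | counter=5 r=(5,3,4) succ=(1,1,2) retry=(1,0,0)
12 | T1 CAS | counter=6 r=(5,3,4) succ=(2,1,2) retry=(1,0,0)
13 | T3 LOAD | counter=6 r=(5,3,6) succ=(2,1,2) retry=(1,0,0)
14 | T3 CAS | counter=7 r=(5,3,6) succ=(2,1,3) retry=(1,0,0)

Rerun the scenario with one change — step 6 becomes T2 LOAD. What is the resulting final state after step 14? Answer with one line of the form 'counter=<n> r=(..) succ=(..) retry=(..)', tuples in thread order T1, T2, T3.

counter=7 r=(5,3,6) succ=(2,1,3) retry=(1,0,0)

(re-executing from step 6 with the substitution; state before step 6: counter=3 r=(2,3,1) succ=(1,0,1) retry=(0,0,0))
6 | T2 LOAD | counter=3 r=(2,3,1) succ=(1,0,1) retry=(0,0,0)
7 | T2 CAS | counter=4 r=(2,3,1) succ=(1,1,1) retry=(0,0,0)
8 | T3 LOAD | counter=4 r=(2,3,4) succ=(1,1,1) retry=(0,0,0)
9 | T3 CAS | counter=5 r=(2,3,4) succ=(1,1,2) retry=(0,0,0)
10 | T1 CAS | counter=5 r=(2,3,4) succ=(1,1,2) retry=(1,0,0)
11 | T1 LOAD | counter=5 r=(5,3,4) succ=(1,1,2) retry=(1,0,0)
12 | T1 CAS | counter=6 r=(5,3,4) succ=(2,1,2) retry=(1,0,0)
13 | T3 LOAD | counter=6 r=(5,3,6) succ=(2,1,2) retry=(1,0,0)
14 | T3 CAS | counter=7 r=(5,3,6) succ=(2,1,3) retry=(1,0,0)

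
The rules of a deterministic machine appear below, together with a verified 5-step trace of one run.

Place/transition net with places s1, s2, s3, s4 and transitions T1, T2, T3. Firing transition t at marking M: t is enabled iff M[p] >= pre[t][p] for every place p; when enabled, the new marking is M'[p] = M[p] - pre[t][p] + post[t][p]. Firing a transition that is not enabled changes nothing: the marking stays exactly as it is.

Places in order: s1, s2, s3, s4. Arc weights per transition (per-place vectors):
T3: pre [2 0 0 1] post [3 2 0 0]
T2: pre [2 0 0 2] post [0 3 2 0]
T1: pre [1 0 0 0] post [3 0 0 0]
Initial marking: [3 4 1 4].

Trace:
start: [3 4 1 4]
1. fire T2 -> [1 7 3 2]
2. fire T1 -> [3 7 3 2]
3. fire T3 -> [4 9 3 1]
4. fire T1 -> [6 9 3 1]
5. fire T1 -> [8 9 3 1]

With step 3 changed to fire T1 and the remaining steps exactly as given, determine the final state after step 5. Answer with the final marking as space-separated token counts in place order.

9 7 3 2

(re-executing from step 3 with the substitution; state before step 3: [3 7 3 2])
3. fire T1 -> [5 7 3 2]
4. fire T1 -> [7 7 3 2]
5. fire T1 -> [9 7 3 2]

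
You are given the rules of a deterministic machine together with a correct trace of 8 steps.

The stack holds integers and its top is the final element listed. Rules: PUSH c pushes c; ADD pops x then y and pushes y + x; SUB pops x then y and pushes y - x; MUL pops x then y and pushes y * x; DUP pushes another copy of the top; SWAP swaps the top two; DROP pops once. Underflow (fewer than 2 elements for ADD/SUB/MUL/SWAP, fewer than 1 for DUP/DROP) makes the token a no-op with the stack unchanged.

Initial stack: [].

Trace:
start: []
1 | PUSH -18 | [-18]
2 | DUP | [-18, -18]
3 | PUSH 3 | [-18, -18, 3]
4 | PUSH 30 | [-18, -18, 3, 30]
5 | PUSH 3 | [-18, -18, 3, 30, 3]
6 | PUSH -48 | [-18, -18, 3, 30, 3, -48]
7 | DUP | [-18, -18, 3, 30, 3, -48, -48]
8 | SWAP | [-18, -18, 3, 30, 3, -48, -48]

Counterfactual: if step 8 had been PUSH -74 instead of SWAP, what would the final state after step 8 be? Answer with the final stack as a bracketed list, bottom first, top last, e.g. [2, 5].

(re-executing from step 8 with the substitution; state before step 8: [-18, -18, 3, 30, 3, -48, -48])
8 | PUSH -74 | [-18, -18, 3, 30, 3, -48, -48, -74]

[-18, -18, 3, 30, 3, -48, -48, -74]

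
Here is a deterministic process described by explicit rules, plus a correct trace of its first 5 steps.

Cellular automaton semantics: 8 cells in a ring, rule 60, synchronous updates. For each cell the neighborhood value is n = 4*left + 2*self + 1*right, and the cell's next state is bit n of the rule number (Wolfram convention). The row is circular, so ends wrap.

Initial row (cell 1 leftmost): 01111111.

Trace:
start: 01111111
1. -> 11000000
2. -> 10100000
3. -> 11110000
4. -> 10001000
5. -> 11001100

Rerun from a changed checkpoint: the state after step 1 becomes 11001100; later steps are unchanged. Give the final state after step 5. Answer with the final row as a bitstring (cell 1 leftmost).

state after step 1 := 11001100
2. -> 10101010
3. -> 11111111
4. -> 00000000
5. -> 00000000

00000000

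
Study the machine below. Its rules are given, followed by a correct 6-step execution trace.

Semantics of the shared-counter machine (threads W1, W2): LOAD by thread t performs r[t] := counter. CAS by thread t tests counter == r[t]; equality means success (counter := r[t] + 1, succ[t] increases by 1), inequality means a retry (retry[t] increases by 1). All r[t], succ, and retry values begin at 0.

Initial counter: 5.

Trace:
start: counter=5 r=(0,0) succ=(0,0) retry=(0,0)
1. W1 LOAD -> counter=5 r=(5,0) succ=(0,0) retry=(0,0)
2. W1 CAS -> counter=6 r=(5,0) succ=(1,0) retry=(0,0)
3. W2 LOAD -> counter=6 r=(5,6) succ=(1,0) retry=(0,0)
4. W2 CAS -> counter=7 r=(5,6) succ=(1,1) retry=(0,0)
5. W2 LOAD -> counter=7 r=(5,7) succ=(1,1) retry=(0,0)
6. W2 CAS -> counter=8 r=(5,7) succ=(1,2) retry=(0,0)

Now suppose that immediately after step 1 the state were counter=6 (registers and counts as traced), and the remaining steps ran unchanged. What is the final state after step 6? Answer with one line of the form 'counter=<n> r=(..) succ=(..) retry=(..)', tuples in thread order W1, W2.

counter=8 r=(5,7) succ=(0,2) retry=(1,0)

state after step 1 := counter=6 r=(5,0) succ=(0,0) retry=(0,0)
2. W1 CAS -> counter=6 r=(5,0) succ=(0,0) retry=(1,0)
3. W2 LOAD -> counter=6 r=(5,6) succ=(0,0) retry=(1,0)
4. W2 CAS -> counter=7 r=(5,6) succ=(0,1) retry=(1,0)
5. W2 LOAD -> counter=7 r=(5,7) succ=(0,1) retry=(1,0)
6. W2 CAS -> counter=8 r=(5,7) succ=(0,2) retry=(1,0)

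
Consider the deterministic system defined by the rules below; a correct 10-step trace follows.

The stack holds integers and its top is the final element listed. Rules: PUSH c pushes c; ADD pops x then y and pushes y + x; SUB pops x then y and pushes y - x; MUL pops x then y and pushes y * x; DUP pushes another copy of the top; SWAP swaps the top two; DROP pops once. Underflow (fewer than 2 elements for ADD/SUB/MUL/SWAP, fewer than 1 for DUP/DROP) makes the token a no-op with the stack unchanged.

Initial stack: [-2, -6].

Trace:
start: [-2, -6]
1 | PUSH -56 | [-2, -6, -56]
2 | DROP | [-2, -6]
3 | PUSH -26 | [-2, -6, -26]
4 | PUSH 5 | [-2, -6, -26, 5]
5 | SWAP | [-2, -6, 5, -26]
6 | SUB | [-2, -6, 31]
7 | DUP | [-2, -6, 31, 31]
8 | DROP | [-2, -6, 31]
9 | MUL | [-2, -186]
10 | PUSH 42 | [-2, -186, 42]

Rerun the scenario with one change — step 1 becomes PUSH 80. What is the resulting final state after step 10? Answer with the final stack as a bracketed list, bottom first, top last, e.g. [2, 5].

[-2, -186, 42]

(re-executing from step 1 with the substitution; state before step 1: [-2, -6])
1 | PUSH 80 | [-2, -6, 80]
2 | DROP | [-2, -6]
3 | PUSH -26 | [-2, -6, -26]
4 | PUSH 5 | [-2, -6, -26, 5]
5 | SWAP | [-2, -6, 5, -26]
6 | SUB | [-2, -6, 31]
7 | DUP | [-2, -6, 31, 31]
8 | DROP | [-2, -6, 31]
9 | MUL | [-2, -186]
10 | PUSH 42 | [-2, -186, 42]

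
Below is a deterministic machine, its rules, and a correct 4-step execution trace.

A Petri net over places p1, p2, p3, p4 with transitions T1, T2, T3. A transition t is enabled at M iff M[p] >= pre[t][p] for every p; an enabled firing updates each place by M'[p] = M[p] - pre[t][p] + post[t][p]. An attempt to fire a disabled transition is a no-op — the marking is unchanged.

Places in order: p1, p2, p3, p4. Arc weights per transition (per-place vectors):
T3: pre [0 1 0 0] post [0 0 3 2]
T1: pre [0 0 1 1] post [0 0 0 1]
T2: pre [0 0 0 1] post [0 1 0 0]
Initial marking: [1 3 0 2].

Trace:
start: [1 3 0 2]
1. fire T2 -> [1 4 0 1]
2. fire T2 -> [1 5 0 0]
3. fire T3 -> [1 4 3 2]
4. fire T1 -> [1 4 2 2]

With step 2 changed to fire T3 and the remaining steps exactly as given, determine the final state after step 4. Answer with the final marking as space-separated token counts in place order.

(re-executing from step 2 with the substitution; state before step 2: [1 4 0 1])
2. fire T3 -> [1 3 3 3]
3. fire T3 -> [1 2 6 5]
4. fire T1 -> [1 2 5 5]

1 2 5 5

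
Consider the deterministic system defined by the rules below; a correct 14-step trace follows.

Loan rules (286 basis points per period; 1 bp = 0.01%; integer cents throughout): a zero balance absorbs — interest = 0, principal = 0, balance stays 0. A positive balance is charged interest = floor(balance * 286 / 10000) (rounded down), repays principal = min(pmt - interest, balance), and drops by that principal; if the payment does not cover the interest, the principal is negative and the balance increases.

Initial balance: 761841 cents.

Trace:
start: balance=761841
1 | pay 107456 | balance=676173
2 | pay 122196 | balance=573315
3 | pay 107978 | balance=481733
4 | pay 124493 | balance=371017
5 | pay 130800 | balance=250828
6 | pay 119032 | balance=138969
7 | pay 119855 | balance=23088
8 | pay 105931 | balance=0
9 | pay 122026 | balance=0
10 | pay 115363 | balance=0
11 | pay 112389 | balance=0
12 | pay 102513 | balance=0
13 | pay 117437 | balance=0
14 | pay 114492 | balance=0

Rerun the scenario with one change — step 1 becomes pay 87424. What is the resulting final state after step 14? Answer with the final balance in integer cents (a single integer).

(re-executing from step 1 with the substitution; state before step 1: balance=761841)
1 | pay 87424 | balance=696205
2 | pay 122196 | balance=593920
3 | pay 107978 | balance=502928
4 | pay 124493 | balance=392818
5 | pay 130800 | balance=273252
6 | pay 119032 | balance=162035
7 | pay 119855 | balance=46814
8 | pay 105931 | balance=0
9 | pay 122026 | balance=0
10 | pay 115363 | balance=0
11 | pay 112389 | balance=0
12 | pay 102513 | balance=0
13 | pay 117437 | balance=0
14 | pay 114492 | balance=0

0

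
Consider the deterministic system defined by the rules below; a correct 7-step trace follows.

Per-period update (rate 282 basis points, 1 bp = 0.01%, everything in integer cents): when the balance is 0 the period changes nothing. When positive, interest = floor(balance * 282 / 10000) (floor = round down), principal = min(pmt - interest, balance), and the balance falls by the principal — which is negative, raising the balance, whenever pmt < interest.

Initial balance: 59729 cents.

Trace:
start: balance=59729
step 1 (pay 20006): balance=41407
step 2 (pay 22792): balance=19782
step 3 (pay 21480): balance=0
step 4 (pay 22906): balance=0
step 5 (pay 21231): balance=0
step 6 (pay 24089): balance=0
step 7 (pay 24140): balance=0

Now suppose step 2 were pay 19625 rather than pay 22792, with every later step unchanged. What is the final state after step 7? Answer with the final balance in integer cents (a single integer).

(re-executing from step 2 with the substitution; state before step 2: balance=41407)
step 2 (pay 19625): balance=22949
step 3 (pay 21480): balance=2116
step 4 (pay 22906): balance=0
step 5 (pay 21231): balance=0
step 6 (pay 24089): balance=0
step 7 (pay 24140): balance=0

0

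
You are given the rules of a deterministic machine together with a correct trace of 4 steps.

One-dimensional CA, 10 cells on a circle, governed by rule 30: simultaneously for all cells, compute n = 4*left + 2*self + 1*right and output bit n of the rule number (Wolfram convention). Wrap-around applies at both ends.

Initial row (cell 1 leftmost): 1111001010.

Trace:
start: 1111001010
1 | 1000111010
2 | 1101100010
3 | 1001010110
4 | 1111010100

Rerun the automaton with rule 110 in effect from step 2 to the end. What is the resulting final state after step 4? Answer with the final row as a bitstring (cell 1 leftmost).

(re-executing steps 2..4 under rule 110; state before step 2: 1000111010)
2 | 1001101111
3 | 1011111000
4 | 1110001001

1110001001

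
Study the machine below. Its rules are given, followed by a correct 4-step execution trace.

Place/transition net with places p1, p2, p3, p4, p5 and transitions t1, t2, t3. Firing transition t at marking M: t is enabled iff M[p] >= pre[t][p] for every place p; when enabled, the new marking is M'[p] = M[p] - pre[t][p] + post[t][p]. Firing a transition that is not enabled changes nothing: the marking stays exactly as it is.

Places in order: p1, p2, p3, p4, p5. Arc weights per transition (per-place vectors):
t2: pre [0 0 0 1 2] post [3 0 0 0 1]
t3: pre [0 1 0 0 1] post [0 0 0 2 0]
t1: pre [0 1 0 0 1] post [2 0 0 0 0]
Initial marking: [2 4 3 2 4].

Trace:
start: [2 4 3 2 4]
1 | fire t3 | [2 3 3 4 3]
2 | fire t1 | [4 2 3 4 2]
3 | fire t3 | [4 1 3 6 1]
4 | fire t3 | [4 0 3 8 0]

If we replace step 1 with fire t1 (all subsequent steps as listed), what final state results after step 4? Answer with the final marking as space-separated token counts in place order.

(re-executing from step 1 with the substitution; state before step 1: [2 4 3 2 4])
1 | fire t1 | [4 3 3 2 3]
2 | fire t1 | [6 2 3 2 2]
3 | fire t3 | [6 1 3 4 1]
4 | fire t3 | [6 0 3 6 0]

6 0 3 6 0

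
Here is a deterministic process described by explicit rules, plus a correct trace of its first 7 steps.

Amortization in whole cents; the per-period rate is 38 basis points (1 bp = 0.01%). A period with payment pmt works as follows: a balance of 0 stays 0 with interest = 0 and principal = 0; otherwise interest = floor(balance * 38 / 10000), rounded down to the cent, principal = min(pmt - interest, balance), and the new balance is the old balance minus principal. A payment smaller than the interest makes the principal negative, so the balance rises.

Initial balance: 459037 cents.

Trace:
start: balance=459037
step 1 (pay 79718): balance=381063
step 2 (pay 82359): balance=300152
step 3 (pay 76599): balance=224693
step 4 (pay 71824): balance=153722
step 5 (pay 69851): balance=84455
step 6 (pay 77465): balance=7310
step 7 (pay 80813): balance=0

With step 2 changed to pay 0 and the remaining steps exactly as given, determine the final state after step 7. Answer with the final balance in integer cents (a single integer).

10460

(re-executing from step 2 with the substitution; state before step 2: balance=381063)
step 2 (pay 0): balance=382511
step 3 (pay 76599): balance=307365
step 4 (pay 71824): balance=236708
step 5 (pay 69851): balance=167756
step 6 (pay 77465): balance=90928
step 7 (pay 80813): balance=10460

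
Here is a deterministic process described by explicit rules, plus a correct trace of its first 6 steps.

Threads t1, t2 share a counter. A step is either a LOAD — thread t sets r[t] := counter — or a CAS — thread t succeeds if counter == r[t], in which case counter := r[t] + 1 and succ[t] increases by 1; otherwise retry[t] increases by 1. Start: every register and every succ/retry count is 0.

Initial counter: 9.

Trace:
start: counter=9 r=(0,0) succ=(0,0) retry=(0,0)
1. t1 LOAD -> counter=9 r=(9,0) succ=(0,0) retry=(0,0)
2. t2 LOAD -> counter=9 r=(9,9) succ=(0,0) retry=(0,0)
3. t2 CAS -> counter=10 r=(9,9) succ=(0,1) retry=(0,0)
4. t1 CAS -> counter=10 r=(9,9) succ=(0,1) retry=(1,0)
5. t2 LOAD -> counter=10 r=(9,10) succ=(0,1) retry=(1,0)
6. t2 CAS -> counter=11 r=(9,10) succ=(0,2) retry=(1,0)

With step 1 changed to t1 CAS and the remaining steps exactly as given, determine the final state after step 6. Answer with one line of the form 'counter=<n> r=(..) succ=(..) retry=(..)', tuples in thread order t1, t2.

(re-executing from step 1 with the substitution; state before step 1: counter=9 r=(0,0) succ=(0,0) retry=(0,0))
1. t1 CAS -> counter=9 r=(0,0) succ=(0,0) retry=(1,0)
2. t2 LOAD -> counter=9 r=(0,9) succ=(0,0) retry=(1,0)
3. t2 CAS -> counter=10 r=(0,9) succ=(0,1) retry=(1,0)
4. t1 CAS -> counter=10 r=(0,9) succ=(0,1) retry=(2,0)
5. t2 LOAD -> counter=10 r=(0,10) succ=(0,1) retry=(2,0)
6. t2 CAS -> counter=11 r=(0,10) succ=(0,2) retry=(2,0)

counter=11 r=(0,10) succ=(0,2) retry=(2,0)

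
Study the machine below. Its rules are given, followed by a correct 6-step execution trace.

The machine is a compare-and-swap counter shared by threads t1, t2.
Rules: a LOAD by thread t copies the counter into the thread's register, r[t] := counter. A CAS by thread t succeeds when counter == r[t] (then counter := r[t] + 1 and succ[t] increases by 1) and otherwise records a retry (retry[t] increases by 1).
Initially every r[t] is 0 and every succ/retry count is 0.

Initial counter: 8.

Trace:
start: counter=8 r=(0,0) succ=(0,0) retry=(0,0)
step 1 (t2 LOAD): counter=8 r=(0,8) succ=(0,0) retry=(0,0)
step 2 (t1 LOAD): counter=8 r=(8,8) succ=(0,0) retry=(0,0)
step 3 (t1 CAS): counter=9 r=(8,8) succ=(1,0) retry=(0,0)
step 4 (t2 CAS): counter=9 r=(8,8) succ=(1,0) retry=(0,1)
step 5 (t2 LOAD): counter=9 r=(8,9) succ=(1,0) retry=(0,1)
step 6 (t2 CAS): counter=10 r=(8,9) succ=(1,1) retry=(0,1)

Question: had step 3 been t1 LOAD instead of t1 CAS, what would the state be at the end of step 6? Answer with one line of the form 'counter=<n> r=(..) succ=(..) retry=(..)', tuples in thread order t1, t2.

counter=10 r=(8,9) succ=(0,2) retry=(0,0)

(re-executing from step 3 with the substitution; state before step 3: counter=8 r=(8,8) succ=(0,0) retry=(0,0))
step 3 (t1 LOAD): counter=8 r=(8,8) succ=(0,0) retry=(0,0)
step 4 (t2 CAS): counter=9 r=(8,8) succ=(0,1) retry=(0,0)
step 5 (t2 LOAD): counter=9 r=(8,9) succ=(0,1) retry=(0,0)
step 6 (t2 CAS): counter=10 r=(8,9) succ=(0,2) retry=(0,0)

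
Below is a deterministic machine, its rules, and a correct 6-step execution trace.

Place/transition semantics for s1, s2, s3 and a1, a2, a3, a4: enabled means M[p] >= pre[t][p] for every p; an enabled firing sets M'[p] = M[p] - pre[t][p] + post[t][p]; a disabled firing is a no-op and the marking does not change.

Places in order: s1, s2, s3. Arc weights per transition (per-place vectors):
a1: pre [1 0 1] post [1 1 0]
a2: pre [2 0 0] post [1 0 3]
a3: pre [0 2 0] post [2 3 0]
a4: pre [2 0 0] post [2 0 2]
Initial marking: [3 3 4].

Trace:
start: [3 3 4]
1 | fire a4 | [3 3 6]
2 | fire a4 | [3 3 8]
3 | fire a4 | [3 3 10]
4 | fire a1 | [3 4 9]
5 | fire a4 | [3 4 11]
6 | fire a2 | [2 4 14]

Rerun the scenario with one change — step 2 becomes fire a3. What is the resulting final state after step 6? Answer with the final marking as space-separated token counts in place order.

(re-executing from step 2 with the substitution; state before step 2: [3 3 6])
2 | fire a3 | [5 4 6]
3 | fire a4 | [5 4 8]
4 | fire a1 | [5 5 7]
5 | fire a4 | [5 5 9]
6 | fire a2 | [4 5 12]

4 5 12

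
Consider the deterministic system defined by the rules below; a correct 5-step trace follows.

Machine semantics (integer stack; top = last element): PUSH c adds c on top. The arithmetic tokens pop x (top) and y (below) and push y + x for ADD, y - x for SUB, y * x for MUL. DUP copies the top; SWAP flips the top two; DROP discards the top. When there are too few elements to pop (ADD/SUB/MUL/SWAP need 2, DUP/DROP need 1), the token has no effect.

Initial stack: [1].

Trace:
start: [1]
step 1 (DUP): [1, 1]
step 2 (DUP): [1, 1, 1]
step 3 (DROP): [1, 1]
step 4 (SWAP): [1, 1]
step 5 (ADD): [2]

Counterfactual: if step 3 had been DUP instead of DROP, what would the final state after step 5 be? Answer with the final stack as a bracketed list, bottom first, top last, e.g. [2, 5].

(re-executing from step 3 with the substitution; state before step 3: [1, 1, 1])
step 3 (DUP): [1, 1, 1, 1]
step 4 (SWAP): [1, 1, 1, 1]
step 5 (ADD): [1, 1, 2]

[1, 1, 2]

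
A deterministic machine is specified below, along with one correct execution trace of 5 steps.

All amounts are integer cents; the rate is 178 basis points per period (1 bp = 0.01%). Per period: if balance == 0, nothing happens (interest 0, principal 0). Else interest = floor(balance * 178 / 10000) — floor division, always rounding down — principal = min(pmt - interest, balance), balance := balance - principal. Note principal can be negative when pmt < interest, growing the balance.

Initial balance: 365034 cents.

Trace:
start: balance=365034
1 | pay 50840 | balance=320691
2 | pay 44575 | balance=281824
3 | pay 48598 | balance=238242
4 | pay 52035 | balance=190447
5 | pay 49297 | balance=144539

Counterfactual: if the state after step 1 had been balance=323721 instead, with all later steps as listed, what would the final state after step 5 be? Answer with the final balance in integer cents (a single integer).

state after step 1 := balance=323721
2 | pay 44575 | balance=284908
3 | pay 48598 | balance=241381
4 | pay 52035 | balance=193642
5 | pay 49297 | balance=147791

147791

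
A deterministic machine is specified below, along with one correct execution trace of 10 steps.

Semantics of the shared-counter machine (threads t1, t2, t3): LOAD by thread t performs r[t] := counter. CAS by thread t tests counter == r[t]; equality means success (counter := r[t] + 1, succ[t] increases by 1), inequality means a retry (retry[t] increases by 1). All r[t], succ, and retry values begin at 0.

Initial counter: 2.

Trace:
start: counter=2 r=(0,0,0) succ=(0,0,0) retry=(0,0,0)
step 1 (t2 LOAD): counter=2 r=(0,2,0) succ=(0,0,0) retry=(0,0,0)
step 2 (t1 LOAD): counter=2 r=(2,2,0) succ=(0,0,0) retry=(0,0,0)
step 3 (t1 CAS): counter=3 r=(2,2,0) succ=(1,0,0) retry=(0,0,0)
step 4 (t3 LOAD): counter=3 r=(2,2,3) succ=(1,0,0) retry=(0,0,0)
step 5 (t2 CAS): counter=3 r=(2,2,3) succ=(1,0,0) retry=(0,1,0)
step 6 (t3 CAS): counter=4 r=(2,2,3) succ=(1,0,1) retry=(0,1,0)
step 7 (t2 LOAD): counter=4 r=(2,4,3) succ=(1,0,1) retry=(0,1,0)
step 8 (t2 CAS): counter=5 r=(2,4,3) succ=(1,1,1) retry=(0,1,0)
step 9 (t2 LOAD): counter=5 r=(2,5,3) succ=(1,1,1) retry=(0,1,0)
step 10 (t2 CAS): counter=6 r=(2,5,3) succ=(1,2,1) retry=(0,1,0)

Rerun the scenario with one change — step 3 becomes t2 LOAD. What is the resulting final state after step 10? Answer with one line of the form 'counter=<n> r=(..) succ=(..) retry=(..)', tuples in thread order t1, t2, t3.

counter=5 r=(2,4,2) succ=(0,3,0) retry=(0,0,1)

(re-executing from step 3 with the substitution; state before step 3: counter=2 r=(2,2,0) succ=(0,0,0) retry=(0,0,0))
step 3 (t2 LOAD): counter=2 r=(2,2,0) succ=(0,0,0) retry=(0,0,0)
step 4 (t3 LOAD): counter=2 r=(2,2,2) succ=(0,0,0) retry=(0,0,0)
step 5 (t2 CAS): counter=3 r=(2,2,2) succ=(0,1,0) retry=(0,0,0)
step 6 (t3 CAS): counter=3 r=(2,2,2) succ=(0,1,0) retry=(0,0,1)
step 7 (t2 LOAD): counter=3 r=(2,3,2) succ=(0,1,0) retry=(0,0,1)
step 8 (t2 CAS): counter=4 r=(2,3,2) succ=(0,2,0) retry=(0,0,1)
step 9 (t2 LOAD): counter=4 r=(2,4,2) succ=(0,2,0) retry=(0,0,1)
step 10 (t2 CAS): counter=5 r=(2,4,2) succ=(0,3,0) retry=(0,0,1)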